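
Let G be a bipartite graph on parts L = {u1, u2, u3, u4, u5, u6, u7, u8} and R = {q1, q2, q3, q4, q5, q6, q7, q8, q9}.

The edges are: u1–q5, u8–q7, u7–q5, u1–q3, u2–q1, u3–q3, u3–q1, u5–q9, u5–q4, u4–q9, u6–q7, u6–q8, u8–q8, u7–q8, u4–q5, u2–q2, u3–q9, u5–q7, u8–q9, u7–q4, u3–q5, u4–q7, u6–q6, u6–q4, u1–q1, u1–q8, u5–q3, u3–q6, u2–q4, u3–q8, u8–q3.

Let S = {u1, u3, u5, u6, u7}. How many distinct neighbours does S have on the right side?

The union of neighbours of {u1, u3, u5, u6, u7} is {q1, q3, q4, q5, q6, q7, q8, q9}, which has 8 elements.
Since |N(S)| = 8 ≥ |S| = 5, Hall's condition holds for this subset.

8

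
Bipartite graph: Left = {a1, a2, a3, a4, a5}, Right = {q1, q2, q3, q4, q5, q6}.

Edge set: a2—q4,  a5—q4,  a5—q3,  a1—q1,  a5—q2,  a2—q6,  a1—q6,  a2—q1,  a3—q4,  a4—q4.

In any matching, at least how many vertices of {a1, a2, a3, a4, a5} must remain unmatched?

A valid assignment of size 4: a1→q1, a2→q6, a3→q4, a5→q2.
The set {a3, a4} has only 1 neighbour ({q4}), so by Hall's theorem at most 4 of the 5 left vertices can be matched.
That matches 4 of the 5, leaving 1 unmatched; no matching can do better.

1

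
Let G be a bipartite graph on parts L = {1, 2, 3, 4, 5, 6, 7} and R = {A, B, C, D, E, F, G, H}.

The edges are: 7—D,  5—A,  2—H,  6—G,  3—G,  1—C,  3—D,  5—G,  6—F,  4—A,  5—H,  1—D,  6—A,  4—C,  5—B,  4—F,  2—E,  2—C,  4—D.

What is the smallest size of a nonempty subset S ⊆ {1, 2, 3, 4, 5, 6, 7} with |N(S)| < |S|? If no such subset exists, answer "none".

A matching saturating every left vertex exists, for instance 1→C, 2→E, 3→G, 4→F, 5→B, 6→A, 7→D.
By Hall's marriage theorem, this means |N(S)| ≥ |S| for every subset S, so no violating subset exists.

none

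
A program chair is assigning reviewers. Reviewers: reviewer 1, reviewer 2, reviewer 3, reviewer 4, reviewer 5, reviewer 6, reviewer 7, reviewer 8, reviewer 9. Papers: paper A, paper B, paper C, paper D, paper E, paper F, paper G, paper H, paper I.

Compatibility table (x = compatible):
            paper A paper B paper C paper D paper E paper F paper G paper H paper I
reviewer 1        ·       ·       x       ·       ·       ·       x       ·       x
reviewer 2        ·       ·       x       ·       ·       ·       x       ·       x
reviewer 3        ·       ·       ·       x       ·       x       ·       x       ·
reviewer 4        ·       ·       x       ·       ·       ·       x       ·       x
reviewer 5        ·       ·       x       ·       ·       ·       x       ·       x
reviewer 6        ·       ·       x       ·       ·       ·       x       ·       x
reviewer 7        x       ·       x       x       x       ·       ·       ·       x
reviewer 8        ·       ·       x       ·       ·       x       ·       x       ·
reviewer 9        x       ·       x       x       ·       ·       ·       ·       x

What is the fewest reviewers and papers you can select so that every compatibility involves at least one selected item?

7

A maximum matching has 7 edges (e.g. reviewer 1–paper G, reviewer 2–paper C, reviewer 3–paper F, reviewer 4–paper I, reviewer 7–paper E, reviewer 8–paper H, reviewer 9–paper D).
By König's theorem the minimum vertex cover has the same size. One such cover is {reviewer 3, reviewer 7, reviewer 8, reviewer 9, paper C, paper G, paper I}.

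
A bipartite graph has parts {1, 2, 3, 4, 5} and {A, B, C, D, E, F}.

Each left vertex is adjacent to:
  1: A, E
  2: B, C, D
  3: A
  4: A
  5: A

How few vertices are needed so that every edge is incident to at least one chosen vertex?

{1, 2, A} is a vertex cover of size 3: every edge has an endpoint in this set.
No smaller cover exists because 1–E, 2–B, 3–A is a matching of size 3, and a cover must include an endpoint of each of these disjoint edges (König's theorem).

3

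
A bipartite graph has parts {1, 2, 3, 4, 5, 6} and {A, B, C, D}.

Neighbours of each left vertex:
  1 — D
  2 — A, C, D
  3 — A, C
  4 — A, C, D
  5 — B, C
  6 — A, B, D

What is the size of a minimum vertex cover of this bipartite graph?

The 4 edges 1–D, 2–A, 3–C, 5–B form a matching, so any vertex cover needs at least 4 vertices (one per matched edge).
Conversely {A, B, C, D} meets every edge and has exactly 4 vertices, so 4 is optimal.

4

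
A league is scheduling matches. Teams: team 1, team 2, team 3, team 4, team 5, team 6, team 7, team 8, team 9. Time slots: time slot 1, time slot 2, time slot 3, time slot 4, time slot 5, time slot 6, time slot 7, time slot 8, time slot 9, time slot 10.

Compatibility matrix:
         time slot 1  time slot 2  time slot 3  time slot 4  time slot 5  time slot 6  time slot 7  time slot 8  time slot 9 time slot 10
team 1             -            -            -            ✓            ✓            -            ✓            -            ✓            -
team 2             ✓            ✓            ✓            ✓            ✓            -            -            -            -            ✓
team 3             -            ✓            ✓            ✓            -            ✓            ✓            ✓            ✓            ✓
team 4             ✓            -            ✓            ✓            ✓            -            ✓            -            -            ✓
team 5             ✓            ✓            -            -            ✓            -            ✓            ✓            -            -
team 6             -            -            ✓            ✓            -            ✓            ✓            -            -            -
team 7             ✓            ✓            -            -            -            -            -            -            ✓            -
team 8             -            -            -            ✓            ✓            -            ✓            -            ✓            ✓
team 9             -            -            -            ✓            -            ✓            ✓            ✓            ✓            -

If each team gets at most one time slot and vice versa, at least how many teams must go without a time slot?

0

One maximum matching: team 1–time slot 9, team 2–time slot 1, team 3–time slot 4, team 4–time slot 10, team 5–time slot 5, team 6–time slot 3, team 7–time slot 2, team 8–time slot 7, team 9–time slot 8.
This saturates every team, so 9 is the maximum.
That matches 9 of the 9, leaving 0 unmatched; no matching can do better.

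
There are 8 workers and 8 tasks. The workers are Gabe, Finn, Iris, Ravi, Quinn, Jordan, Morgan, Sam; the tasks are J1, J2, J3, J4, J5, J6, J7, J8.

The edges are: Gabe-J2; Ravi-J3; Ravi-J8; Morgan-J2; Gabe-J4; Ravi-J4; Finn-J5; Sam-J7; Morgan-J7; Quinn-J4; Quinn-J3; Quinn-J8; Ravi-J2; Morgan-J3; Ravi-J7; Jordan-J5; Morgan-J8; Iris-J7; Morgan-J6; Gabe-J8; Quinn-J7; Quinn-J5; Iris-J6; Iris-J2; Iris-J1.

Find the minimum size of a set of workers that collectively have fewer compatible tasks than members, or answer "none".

Take S = {Finn, Jordan}. Its neighbourhood is {J5}, so |N(S)| = 1 < |S| = 2.
No single vertex violates Hall's condition since each has at least one neighbour, so 2 is the minimum.

2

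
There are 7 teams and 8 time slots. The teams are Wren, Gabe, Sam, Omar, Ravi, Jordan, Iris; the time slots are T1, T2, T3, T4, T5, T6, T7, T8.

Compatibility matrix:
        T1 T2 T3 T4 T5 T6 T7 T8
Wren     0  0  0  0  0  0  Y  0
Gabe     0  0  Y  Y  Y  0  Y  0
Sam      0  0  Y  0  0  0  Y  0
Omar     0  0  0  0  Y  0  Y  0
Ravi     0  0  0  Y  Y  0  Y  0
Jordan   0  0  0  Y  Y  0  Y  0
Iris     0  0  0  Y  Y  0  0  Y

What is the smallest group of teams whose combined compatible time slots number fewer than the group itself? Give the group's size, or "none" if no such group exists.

4

Take S = {Wren, Omar, Ravi, Jordan}. Its neighbourhood is {T4, T5, T7}, so |N(S)| = 3 < |S| = 4.
Every subset of size less than 4 has at least as many neighbours as members, so 4 is the minimum.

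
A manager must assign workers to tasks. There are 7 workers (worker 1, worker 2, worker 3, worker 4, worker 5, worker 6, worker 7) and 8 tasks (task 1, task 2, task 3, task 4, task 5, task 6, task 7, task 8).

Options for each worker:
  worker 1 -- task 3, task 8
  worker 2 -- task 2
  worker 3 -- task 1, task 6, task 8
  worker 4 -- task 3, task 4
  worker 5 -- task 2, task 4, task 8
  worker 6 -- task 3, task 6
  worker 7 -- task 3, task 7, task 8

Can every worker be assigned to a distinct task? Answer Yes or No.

A valid assignment of size 7: worker 1–task 3, worker 2–task 2, worker 3–task 1, worker 4–task 4, worker 5–task 8, worker 6–task 6, worker 7–task 7.
Every worker is matched, so this matching saturates all of them.

Yes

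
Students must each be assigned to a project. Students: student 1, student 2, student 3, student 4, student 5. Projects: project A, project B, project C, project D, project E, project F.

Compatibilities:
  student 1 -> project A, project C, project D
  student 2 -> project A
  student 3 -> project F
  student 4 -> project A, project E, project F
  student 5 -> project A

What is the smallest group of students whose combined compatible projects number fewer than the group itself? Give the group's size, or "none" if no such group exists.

Take S = {student 2, student 5}. Its neighbourhood is {project A}, so |N(S)| = 1 < |S| = 2.
No single vertex violates Hall's condition since each has at least one neighbour, so 2 is the minimum.

2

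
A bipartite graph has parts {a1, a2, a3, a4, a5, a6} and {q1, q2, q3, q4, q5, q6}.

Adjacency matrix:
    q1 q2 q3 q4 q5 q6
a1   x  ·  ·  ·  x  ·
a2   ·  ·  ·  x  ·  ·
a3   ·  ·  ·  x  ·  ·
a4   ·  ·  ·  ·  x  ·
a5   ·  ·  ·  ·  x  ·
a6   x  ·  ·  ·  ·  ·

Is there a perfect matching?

The set {a1, a2, a3, a4, a5, a6} has only 3 neighbours ({q1, q4, q5}), so by Hall's theorem at most 3 of the 6 left vertices can be matched.
Hence no matching covers every left vertex.

No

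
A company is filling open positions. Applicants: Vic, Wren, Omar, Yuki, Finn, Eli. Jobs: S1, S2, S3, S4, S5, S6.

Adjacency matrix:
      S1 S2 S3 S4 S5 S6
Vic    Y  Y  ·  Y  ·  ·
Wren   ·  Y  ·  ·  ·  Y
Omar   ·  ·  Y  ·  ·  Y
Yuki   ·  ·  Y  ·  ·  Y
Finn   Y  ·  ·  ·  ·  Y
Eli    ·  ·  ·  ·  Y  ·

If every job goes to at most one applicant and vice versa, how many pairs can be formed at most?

For example, pair Vic-S4, Wren-S2, Omar-S3, Yuki-S6, Finn-S1, Eli-S5.
All 6 applicants are matched, so no larger matching exists.

6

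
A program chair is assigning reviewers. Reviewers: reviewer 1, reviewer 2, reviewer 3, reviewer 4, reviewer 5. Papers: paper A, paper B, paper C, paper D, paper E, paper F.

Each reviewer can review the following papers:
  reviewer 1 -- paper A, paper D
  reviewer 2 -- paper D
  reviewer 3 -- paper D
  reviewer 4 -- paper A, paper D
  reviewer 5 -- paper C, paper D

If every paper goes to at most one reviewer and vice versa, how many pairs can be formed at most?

3

One maximum matching: reviewer 1→paper A, reviewer 2→paper D, reviewer 5→paper C.
The set {reviewer 1, reviewer 2, reviewer 3, reviewer 4} has only 2 neighbours ({paper A, paper D}), so by Hall's theorem at most 3 of the 5 reviewers can be matched.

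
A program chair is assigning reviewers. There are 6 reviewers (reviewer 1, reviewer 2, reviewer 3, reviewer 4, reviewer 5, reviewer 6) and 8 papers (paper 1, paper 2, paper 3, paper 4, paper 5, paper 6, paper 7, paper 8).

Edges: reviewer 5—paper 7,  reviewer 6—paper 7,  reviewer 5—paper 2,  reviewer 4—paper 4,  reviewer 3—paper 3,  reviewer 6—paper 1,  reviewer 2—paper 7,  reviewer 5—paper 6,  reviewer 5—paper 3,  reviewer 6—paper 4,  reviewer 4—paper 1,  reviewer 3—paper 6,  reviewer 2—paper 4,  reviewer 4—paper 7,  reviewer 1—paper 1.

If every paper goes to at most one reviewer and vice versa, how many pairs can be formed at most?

5

One maximum matching: reviewer 1-paper 1, reviewer 2-paper 4, reviewer 3-paper 3, reviewer 4-paper 7, reviewer 5-paper 6.
The set {reviewer 1, reviewer 2, reviewer 4, reviewer 6} has only 3 neighbours ({paper 1, paper 4, paper 7}), so by Hall's theorem at most 5 of the 6 reviewers can be matched.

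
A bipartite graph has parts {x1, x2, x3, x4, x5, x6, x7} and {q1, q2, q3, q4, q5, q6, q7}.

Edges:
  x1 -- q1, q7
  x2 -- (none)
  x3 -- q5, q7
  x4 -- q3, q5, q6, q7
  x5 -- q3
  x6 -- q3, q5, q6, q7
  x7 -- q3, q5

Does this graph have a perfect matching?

No

The set {x2, x3, x4, x5, x6, x7} has only 4 neighbours ({q3, q5, q6, q7}), so by Hall's theorem at most 5 of the 7 left vertices can be matched.
Hence no matching covers every left vertex.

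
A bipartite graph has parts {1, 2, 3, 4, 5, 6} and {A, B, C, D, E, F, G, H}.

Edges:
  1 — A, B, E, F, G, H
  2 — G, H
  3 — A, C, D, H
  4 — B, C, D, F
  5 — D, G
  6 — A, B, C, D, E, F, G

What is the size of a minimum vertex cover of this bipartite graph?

{1, 2, 3, 4, 5, 6} is a vertex cover of size 6: every edge has an endpoint in this set.
No smaller cover exists because 1–A, 2–H, 3–C, 4–B, 5–D, 6–G is a matching of size 6, and a cover must include an endpoint of each of these disjoint edges (König's theorem).

6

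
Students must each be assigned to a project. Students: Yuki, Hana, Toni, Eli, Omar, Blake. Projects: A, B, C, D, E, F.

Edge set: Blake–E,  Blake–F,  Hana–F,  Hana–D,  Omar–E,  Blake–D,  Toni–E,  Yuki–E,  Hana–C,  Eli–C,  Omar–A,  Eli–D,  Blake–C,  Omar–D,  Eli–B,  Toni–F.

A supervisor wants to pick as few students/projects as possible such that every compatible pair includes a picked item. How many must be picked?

{Yuki, Hana, Toni, Eli, Omar, Blake} is a vertex cover of size 6: every edge has an endpoint in this set.
No smaller cover exists because Yuki–E, Hana–D, Toni–F, Eli–B, Omar–A, Blake–C is a matching of size 6, and a cover must include an endpoint of each of these disjoint edges (König's theorem).

6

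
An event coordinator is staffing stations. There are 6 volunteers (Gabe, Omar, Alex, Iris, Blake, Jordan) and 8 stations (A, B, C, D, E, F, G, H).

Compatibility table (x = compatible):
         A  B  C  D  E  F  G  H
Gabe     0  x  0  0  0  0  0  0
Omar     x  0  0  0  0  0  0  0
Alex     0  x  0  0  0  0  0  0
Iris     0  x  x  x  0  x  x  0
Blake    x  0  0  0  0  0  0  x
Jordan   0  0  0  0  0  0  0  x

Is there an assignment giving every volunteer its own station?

The set {Gabe, Omar, Alex, Blake, Jordan} has only 3 neighbours ({A, B, H}), so by Hall's theorem at most 4 of the 6 volunteers can be matched.
Hence no matching covers every volunteer.

No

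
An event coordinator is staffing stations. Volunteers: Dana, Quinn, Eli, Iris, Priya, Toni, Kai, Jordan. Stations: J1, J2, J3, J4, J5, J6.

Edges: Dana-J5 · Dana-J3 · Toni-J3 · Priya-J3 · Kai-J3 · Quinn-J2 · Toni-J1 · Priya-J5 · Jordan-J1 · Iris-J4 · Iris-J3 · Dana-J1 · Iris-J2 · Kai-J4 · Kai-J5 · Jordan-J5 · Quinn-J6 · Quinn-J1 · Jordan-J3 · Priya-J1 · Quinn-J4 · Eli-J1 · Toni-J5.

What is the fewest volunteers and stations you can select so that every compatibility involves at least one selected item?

The 6 edges Dana–J5, Quinn–J6, Eli–J1, Iris–J2, Priya–J3, Kai–J4 form a matching, so any vertex cover needs at least 6 vertices (one per matched edge).
Conversely {Quinn, Iris, Kai, J1, J3, J5} meets every edge and has exactly 6 vertices, so 6 is optimal.

6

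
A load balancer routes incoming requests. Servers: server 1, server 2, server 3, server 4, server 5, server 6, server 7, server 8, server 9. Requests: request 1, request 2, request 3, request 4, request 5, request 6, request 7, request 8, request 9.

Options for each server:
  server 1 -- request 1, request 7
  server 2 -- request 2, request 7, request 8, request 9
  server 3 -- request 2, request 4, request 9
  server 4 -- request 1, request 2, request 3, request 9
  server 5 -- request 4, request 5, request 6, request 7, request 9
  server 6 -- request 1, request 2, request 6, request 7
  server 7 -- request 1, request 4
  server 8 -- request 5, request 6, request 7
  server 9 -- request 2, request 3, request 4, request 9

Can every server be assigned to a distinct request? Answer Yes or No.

Yes

A valid assignment of size 9: server 1→request 1, server 2→request 8, server 3→request 2, server 4→request 3, server 5→request 5, server 6→request 6, server 7→request 4, server 8→request 7, server 9→request 9.
Every server is matched, so this is a perfect matching.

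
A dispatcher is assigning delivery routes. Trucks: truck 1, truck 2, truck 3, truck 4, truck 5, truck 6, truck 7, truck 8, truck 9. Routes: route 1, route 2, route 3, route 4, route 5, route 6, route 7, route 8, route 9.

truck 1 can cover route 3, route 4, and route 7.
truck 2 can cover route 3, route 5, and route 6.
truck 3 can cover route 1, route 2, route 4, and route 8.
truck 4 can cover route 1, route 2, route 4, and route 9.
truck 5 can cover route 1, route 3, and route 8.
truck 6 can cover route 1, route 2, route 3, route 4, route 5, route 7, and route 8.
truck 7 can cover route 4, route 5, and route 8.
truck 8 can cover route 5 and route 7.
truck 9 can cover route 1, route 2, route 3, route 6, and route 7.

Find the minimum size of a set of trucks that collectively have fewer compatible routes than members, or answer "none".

A matching saturating every truck exists, for instance truck 1→route 7, truck 2→route 6, truck 3→route 2, truck 4→route 9, truck 5→route 1, truck 6→route 4, truck 7→route 8, truck 8→route 5, truck 9→route 3.
By Hall's marriage theorem, this means |N(S)| ≥ |S| for every subset S, so no violating subset exists.

none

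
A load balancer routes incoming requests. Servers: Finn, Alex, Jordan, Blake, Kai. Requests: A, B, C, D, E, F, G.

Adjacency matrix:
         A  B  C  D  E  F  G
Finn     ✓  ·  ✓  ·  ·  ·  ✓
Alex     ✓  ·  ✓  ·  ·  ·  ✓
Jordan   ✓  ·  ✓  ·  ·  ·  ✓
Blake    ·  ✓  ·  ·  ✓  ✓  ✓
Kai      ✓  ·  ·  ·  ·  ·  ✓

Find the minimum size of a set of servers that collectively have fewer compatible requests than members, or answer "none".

4

Take S = {Finn, Alex, Jordan, Kai}. Its neighbourhood is {A, C, G}, so |N(S)| = 3 < |S| = 4.
Every subset of size less than 4 has at least as many neighbours as members, so 4 is the minimum.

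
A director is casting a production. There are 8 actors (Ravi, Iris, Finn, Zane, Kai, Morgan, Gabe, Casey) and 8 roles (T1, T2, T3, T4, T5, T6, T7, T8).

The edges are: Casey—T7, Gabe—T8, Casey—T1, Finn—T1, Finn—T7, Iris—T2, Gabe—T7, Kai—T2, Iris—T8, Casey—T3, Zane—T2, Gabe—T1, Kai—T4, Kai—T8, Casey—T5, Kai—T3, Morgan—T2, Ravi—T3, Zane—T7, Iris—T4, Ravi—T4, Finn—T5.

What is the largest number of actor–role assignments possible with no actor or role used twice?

A valid assignment of size 7: Ravi–T3, Iris–T8, Finn–T5, Zane–T7, Kai–T4, Morgan–T2, Gabe–T1.
The set {Ravi, Iris, Finn, Zane, Kai, Morgan, Gabe, Casey} has only 7 neighbours ({T1, T2, T3, T4, T5, T7, T8}), so by Hall's theorem at most 7 of the 8 actors can be matched.

7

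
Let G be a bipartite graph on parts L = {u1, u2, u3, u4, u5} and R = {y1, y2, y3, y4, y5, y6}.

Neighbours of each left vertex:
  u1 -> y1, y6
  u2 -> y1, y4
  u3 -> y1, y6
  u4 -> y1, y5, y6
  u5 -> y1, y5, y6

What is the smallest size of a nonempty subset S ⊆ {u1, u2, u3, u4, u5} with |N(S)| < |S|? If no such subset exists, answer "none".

Take S = {u1, u3, u4, u5}. Its neighbourhood is {y1, y5, y6}, so |N(S)| = 3 < |S| = 4.
Every subset of size less than 4 has at least as many neighbours as members, so 4 is the minimum.

4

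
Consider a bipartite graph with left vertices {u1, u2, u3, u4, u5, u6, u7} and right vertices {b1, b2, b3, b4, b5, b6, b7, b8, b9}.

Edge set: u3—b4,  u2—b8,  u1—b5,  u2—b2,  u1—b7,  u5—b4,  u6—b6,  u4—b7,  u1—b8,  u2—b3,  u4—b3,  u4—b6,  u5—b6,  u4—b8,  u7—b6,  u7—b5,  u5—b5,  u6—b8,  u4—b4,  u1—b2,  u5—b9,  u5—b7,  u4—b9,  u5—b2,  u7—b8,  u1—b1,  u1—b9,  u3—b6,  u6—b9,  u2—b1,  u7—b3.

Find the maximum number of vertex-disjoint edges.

7

A valid assignment of size 7: u1-b1, u2-b8, u3-b4, u4-b7, u5-b5, u6-b6, u7-b3.
This saturates every left vertex, so 7 is the maximum.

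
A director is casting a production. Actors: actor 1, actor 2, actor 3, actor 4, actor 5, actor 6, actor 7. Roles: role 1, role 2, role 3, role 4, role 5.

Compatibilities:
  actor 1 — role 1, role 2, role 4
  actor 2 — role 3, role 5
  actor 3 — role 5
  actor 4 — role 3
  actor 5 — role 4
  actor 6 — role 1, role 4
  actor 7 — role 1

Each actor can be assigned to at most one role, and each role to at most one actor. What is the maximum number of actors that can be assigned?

One maximum matching: actor 1→role 2, actor 2→role 3, actor 3→role 5, actor 5→role 4, actor 6→role 1.
The set {actor 2, actor 3, actor 4, actor 5, actor 6, actor 7} has only 4 neighbours ({role 1, role 3, role 4, role 5}), so by Hall's theorem at most 5 of the 7 actors can be matched.

5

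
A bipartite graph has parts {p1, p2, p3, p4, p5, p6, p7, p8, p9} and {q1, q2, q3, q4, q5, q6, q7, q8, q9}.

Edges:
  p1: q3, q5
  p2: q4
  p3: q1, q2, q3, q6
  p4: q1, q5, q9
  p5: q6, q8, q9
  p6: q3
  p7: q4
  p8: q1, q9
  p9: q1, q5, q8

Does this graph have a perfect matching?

The set {p2, p7} has only 1 neighbour ({q4}), so by Hall's theorem at most 8 of the 9 left vertices can be matched.
Hence no matching covers every left vertex.

No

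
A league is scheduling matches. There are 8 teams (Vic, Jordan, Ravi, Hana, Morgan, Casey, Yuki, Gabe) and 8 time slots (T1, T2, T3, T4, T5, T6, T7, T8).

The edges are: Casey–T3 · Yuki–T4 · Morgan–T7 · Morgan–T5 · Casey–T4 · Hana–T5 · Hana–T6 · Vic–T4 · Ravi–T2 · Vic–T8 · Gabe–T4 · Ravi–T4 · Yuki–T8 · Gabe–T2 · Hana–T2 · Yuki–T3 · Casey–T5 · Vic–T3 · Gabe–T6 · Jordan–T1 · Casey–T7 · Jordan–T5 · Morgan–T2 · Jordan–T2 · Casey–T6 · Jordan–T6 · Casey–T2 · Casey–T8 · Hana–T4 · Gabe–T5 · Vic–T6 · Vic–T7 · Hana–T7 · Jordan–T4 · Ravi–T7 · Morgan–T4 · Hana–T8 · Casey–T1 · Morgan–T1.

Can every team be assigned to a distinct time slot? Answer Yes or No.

Yes

A valid assignment of size 8: Vic→T3, Jordan→T6, Ravi→T2, Hana→T7, Morgan→T1, Casey→T4, Yuki→T8, Gabe→T5.
All 8 teams are covered.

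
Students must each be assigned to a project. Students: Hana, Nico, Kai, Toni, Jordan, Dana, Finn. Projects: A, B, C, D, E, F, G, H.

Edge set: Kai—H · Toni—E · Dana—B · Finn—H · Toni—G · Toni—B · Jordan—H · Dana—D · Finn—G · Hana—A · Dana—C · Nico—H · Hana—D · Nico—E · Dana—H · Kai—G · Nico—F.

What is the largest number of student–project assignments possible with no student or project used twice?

One maximum matching: Hana→D, Nico→F, Kai→G, Toni→E, Jordan→H, Dana→B.
The set {Kai, Jordan, Finn} has only 2 neighbours ({G, H}), so by Hall's theorem at most 6 of the 7 students can be matched.

6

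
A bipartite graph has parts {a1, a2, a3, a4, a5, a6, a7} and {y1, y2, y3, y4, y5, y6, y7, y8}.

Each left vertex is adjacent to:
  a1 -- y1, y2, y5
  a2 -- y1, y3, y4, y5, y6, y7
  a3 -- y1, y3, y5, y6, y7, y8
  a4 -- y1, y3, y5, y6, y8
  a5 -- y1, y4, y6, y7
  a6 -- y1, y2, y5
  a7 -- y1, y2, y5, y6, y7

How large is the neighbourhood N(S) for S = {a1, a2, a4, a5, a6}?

The union of neighbours of {a1, a2, a4, a5, a6} is {y1, y2, y3, y4, y5, y6, y7, y8}, which has 8 elements.
Since |N(S)| = 8 ≥ |S| = 5, Hall's condition holds for this subset.

8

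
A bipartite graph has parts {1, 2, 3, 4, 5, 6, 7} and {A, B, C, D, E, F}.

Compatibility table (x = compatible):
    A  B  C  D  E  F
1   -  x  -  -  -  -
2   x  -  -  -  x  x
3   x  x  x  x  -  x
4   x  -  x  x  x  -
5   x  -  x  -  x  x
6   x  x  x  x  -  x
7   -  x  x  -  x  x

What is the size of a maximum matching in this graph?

One maximum matching: 1-B, 2-E, 3-F, 4-D, 5-C, 6-A.
The set {1, 2, 3, 4, 5, 6, 7} has only 6 neighbours ({A, B, C, D, E, F}), so by Hall's theorem at most 6 of the 7 left vertices can be matched.

6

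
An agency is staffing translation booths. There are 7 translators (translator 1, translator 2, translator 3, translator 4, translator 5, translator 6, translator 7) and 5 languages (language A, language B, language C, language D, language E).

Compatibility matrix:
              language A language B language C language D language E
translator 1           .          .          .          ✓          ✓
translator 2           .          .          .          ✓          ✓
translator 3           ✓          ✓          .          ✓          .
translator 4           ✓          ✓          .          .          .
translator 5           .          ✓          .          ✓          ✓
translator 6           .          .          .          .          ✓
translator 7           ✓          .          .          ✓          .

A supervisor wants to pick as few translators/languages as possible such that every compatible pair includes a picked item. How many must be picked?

4

The 4 edges translator 1–language D, translator 2–language E, translator 3–language A, translator 4–language B form a matching, so any vertex cover needs at least 4 vertices (one per matched edge).
Conversely {language A, language B, language D, language E} meets every edge and has exactly 4 vertices, so 4 is optimal.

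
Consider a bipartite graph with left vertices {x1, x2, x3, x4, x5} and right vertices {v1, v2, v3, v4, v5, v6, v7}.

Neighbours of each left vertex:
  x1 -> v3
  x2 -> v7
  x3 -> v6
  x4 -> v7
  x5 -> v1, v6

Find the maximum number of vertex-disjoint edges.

One maximum matching: x1–v3, x2–v7, x3–v6, x5–v1.
The set {x2, x4} has only 1 neighbour ({v7}), so by Hall's theorem at most 4 of the 5 left vertices can be matched.

4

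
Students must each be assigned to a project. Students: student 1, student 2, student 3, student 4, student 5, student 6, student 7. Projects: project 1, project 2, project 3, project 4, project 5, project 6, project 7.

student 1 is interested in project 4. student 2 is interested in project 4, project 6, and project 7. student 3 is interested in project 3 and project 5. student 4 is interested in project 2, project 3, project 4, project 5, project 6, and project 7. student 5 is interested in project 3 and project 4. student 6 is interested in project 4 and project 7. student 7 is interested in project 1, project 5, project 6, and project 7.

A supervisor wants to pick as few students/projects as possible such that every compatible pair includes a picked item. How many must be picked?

{student 1, student 2, student 3, student 4, student 5, student 6, student 7} is a vertex cover of size 7: every edge has an endpoint in this set.
No smaller cover exists because student 1–project 4, student 2–project 6, student 3–project 5, student 4–project 2, student 5–project 3, student 6–project 7, student 7–project 1 is a matching of size 7, and a cover must include an endpoint of each of these disjoint edges (König's theorem).

7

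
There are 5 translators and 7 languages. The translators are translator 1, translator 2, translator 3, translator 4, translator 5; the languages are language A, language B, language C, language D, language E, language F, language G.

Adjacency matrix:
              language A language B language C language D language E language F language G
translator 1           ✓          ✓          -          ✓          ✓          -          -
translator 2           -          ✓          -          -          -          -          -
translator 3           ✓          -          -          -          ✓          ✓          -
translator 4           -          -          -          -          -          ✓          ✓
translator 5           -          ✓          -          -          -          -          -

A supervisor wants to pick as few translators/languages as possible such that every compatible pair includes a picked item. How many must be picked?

4

{translator 1, translator 3, translator 4, language B} is a vertex cover of size 4: every edge has an endpoint in this set.
No smaller cover exists because translator 1–language E, translator 2–language B, translator 3–language A, translator 4–language F is a matching of size 4, and a cover must include an endpoint of each of these disjoint edges (König's theorem).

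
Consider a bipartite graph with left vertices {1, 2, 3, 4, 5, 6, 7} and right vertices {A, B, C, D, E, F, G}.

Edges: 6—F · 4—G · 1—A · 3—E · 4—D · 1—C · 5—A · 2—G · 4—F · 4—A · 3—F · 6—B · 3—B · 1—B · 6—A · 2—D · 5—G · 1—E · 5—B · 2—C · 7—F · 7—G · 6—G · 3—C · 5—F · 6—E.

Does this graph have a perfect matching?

A valid assignment of size 7: 1→E, 2→G, 3→C, 4→D, 5→B, 6→A, 7→F.
Every left vertex is matched, so this is a perfect matching.

Yes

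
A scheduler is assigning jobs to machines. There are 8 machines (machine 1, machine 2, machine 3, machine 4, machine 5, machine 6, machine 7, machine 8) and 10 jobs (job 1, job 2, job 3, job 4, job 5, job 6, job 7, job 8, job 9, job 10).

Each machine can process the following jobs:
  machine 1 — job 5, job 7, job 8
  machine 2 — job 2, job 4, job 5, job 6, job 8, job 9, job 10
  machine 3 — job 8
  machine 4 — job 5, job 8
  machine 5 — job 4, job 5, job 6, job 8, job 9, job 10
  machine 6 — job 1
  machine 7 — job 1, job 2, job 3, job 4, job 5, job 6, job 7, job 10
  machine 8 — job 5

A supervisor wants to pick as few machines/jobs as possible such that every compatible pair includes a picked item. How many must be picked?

A maximum matching has 7 edges (e.g. machine 1–job 7, machine 2–job 9, machine 3–job 8, machine 4–job 5, machine 5–job 10, machine 6–job 1, machine 7–job 4).
By König's theorem the minimum vertex cover has the same size. One such cover is {machine 1, machine 2, machine 5, machine 6, machine 7, job 5, job 8}.

7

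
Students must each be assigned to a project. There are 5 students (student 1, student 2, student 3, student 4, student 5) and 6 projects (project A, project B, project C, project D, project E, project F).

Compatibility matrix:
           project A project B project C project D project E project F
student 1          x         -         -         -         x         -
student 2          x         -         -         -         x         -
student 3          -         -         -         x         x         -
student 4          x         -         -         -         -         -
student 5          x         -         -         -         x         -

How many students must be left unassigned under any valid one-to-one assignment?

A valid assignment of size 3: student 1→project A, student 2→project E, student 3→project D.
The set {student 1, student 2, student 4, student 5} has only 2 neighbours ({project A, project E}), so by Hall's theorem at most 3 of the 5 students can be matched.
That matches 3 of the 5, leaving 2 unmatched; no matching can do better.

2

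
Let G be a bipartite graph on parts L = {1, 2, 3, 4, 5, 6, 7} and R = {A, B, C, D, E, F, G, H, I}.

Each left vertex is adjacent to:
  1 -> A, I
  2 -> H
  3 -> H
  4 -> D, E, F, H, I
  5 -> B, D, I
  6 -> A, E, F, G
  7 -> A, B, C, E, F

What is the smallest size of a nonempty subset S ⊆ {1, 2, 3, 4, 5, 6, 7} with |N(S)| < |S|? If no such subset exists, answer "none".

Take S = {2, 3}. Its neighbourhood is {H}, so |N(S)| = 1 < |S| = 2.
No single vertex violates Hall's condition since each has at least one neighbour, so 2 is the minimum.

2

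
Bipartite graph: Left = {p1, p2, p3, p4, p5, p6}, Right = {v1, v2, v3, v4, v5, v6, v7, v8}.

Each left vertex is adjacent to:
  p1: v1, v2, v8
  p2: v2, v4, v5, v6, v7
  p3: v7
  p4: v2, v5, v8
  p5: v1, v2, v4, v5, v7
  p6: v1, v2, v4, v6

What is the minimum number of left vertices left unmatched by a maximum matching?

0

A valid assignment of size 6: p1→v8, p2→v6, p3→v7, p4→v5, p5→v1, p6→v2.
All 6 left vertices are matched, so no larger matching exists.
That matches 6 of the 6, leaving 0 unmatched; no matching can do better.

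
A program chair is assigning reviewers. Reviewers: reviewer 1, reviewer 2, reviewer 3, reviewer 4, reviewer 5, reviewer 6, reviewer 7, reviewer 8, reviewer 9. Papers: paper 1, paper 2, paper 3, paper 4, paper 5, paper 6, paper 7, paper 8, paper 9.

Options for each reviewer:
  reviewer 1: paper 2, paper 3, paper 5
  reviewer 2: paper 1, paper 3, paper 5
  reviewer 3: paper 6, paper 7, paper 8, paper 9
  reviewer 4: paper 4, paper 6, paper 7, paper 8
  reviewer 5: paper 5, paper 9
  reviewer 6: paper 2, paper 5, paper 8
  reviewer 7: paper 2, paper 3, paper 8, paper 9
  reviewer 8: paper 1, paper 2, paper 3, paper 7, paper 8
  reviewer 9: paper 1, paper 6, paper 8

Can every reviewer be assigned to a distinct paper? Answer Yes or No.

Yes

A valid assignment of size 9: reviewer 1–paper 5, reviewer 2–paper 1, reviewer 3–paper 7, reviewer 4–paper 4, reviewer 5–paper 9, reviewer 6–paper 8, reviewer 7–paper 3, reviewer 8–paper 2, reviewer 9–paper 6.
Every reviewer is matched, so this is a perfect matching.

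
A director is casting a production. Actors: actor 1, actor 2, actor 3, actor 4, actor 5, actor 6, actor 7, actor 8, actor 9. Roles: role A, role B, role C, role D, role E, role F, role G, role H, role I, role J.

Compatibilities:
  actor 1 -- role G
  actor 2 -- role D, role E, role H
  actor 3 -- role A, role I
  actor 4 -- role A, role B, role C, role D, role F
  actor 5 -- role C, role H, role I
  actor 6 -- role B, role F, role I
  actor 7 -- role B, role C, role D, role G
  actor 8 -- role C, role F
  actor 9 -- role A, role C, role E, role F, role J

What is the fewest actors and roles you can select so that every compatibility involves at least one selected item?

{actor 1, actor 2, actor 3, actor 4, actor 5, actor 6, actor 7, actor 8, actor 9} is a vertex cover of size 9: every edge has an endpoint in this set.
No smaller cover exists because actor 1–role G, actor 2–role E, actor 3–role A, actor 4–role B, actor 5–role H, actor 6–role I, actor 7–role D, actor 8–role F, actor 9–role C is a matching of size 9, and a cover must include an endpoint of each of these disjoint edges (König's theorem).

9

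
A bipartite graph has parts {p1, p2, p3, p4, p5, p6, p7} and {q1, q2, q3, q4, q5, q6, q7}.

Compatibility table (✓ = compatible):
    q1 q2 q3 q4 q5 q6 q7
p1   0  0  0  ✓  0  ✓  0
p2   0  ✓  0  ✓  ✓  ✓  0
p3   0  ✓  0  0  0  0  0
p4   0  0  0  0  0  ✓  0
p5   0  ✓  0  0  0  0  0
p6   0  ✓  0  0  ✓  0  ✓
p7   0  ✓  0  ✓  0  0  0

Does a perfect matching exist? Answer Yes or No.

No

The set {p1, p3, p4, p5, p7} has only 3 neighbours ({q2, q4, q6}), so by Hall's theorem at most 5 of the 7 left vertices can be matched.
Hence no matching covers every left vertex.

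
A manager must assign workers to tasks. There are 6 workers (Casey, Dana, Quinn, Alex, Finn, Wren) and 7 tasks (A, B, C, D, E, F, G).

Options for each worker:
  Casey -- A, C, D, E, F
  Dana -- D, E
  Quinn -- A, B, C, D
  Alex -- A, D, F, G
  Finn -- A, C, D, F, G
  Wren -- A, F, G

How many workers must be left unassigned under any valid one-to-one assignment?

0

One maximum matching: Casey–A, Dana–E, Quinn–B, Alex–D, Finn–G, Wren–F.
This saturates every worker, so 6 is the maximum.
That matches 6 of the 6, leaving 0 unmatched; no matching can do better.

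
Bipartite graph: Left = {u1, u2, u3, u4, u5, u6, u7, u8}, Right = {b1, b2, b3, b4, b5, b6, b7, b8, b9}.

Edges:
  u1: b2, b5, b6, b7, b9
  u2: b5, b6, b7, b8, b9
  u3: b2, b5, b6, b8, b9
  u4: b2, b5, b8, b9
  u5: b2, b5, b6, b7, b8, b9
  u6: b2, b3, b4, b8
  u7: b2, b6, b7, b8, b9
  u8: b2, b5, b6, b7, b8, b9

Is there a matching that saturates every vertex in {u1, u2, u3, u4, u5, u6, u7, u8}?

No

The set {u1, u2, u3, u4, u5, u7, u8} has only 6 neighbours ({b2, b5, b6, b7, b8, b9}), so by Hall's theorem at most 7 of the 8 left vertices can be matched.
Hence no matching covers every left vertex.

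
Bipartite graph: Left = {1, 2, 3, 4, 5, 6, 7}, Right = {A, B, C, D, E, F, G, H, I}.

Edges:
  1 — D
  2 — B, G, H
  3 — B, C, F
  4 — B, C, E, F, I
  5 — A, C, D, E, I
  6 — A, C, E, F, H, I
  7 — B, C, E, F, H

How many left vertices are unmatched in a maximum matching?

One maximum matching: 1–D, 2–G, 3–F, 4–B, 5–A, 6–H, 7–E.
All 7 left vertices are matched, so no larger matching exists.
That matches 7 of the 7, leaving 0 unmatched; no matching can do better.

0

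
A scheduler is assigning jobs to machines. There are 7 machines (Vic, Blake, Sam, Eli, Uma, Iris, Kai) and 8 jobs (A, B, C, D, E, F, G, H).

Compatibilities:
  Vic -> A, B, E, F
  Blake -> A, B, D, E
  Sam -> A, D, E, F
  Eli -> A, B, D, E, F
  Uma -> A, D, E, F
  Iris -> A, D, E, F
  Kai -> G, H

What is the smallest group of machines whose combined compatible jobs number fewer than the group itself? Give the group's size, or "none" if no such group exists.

Take S = {Vic, Blake, Sam, Eli, Uma, Iris}. Its neighbourhood is {A, B, D, E, F}, so |N(S)| = 5 < |S| = 6.
Every subset of size less than 6 has at least as many neighbours as members, so 6 is the minimum.

6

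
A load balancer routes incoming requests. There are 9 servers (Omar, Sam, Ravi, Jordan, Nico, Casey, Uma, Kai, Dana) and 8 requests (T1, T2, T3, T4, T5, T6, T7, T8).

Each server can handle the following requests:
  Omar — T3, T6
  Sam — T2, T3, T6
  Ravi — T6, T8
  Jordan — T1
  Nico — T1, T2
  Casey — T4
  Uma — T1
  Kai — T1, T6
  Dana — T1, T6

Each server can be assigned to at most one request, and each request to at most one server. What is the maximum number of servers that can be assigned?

For example, pair Omar–T3, Sam–T6, Ravi–T8, Jordan–T1, Nico–T2, Casey–T4.
The set {Omar, Sam, Jordan, Nico, Uma, Kai, Dana} has only 4 neighbours ({T1, T2, T3, T6}), so by Hall's theorem at most 6 of the 9 servers can be matched.

6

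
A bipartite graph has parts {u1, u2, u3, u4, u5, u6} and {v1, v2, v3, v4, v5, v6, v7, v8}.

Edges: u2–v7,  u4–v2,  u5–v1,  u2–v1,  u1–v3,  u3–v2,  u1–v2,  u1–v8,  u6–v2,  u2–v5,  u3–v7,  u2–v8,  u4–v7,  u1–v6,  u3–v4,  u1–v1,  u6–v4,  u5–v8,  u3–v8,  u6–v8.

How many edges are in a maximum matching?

For example, pair u1-v3, u2-v1, u3-v4, u4-v7, u5-v8, u6-v2.
All 6 left vertices are matched, so no larger matching exists.

6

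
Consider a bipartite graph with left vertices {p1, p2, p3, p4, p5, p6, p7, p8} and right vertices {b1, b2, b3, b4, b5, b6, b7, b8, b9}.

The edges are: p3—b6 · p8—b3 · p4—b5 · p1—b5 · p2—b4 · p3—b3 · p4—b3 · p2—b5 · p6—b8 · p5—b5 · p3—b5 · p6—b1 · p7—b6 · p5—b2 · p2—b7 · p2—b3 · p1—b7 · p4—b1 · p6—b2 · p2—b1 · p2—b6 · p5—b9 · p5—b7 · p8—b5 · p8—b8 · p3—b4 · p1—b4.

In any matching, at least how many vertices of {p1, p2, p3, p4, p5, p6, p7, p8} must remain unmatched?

0

A valid assignment of size 8: p1-b5, p2-b7, p3-b4, p4-b1, p5-b2, p6-b8, p7-b6, p8-b3.
All 8 left vertices are matched, so no larger matching exists.
That matches 8 of the 8, leaving 0 unmatched; no matching can do better.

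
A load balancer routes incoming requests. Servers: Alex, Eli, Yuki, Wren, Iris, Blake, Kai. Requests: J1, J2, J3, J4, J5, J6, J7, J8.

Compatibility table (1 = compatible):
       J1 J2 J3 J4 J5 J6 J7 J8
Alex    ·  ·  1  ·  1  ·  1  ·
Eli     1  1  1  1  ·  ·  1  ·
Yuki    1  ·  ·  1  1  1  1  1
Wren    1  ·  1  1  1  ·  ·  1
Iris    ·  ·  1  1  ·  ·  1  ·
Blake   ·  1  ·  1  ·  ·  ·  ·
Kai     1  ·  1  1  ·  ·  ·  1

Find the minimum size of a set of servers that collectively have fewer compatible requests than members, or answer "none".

none

A matching saturating every server exists, for instance Alex→J7, Eli→J1, Yuki→J6, Wren→J8, Iris→J4, Blake→J2, Kai→J3.
By Hall's marriage theorem, this means |N(S)| ≥ |S| for every subset S, so no violating subset exists.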